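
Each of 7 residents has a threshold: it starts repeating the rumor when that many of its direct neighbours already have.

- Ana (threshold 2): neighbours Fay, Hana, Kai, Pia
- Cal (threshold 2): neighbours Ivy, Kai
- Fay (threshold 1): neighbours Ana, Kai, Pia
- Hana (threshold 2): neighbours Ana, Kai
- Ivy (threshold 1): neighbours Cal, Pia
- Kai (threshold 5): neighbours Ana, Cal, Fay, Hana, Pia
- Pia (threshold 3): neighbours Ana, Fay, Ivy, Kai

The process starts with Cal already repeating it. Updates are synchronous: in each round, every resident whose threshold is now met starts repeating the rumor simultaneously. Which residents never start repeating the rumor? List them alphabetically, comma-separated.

Ana, Fay, Hana, Kai, Pia

Round 1 — Cal starts repeating the rumor (initial).
Round 2 — checking thresholds:
  Ivy: 1 of 2 neighbours ≥ 1, starts repeating the rumor.
  Kai: 1 of 5 neighbours < 5, not yet.
Round 3 — no new spreads; cascade stops.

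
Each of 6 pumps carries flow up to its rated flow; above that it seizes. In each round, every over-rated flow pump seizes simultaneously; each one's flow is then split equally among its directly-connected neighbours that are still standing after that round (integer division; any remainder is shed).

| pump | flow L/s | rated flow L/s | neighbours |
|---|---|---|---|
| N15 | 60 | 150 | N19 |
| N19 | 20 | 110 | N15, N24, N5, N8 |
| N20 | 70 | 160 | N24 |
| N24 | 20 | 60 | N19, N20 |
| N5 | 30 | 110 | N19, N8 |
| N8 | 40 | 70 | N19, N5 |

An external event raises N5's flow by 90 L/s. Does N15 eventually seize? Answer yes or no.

Round 1 — N5 at 120 > 110. N5 seizes.
  N5 sheds 120 L/s to N19, N8: 60 each.
    N19: 20+60 = 80 ≤ 110
    N8: 40+60 = 100 > 70
Round 2 — N8 seizes.
  N8 sheds 100 L/s to N19: 100 each.
    N19: 80+100 = 180 > 110
Round 3 — N19 seizes.
  N19 sheds 180 L/s to N15, N24: 90 each.
    N15: 60+90 = 150 ≤ 150
    N24: 20+90 = 110 > 60
Round 4 — N24 seizes.
  N24 sheds 110 L/s to N20: 110 each.
    N20: 70+110 = 180 > 160
Round 5 — N20 seizes.
  N20 sheds 180 L/s: no online neighbours, lost.
No further seizures.

no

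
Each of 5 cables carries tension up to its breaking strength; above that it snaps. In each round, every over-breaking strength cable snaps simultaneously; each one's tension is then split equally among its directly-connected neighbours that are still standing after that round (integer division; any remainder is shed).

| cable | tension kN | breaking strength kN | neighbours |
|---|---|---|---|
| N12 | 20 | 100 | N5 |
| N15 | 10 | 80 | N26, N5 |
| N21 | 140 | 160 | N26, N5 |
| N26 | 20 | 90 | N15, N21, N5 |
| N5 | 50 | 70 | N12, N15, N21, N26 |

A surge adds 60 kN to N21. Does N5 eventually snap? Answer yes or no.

yes

Round 1 — N21 at 200 > 160. N21 snaps.
  N21 sheds 200 kN to N26, N5: 100 each.
    N26: 20+100 = 120 > 90
    N5: 50+100 = 150 > 70
Round 2 — N26, N5 snap.
  N26 sheds 120 kN to N15: 120 each.
    N15: 10+120 = 130 > 80
  N5 sheds 150 kN to N12, N15: 75 each.
    N12: 20+75 = 95 ≤ 100
    N15: 130+75 = 205 > 80
Round 3 — N15 snaps.
  N15 sheds 205 kN: no online neighbours, lost.
No further breaks.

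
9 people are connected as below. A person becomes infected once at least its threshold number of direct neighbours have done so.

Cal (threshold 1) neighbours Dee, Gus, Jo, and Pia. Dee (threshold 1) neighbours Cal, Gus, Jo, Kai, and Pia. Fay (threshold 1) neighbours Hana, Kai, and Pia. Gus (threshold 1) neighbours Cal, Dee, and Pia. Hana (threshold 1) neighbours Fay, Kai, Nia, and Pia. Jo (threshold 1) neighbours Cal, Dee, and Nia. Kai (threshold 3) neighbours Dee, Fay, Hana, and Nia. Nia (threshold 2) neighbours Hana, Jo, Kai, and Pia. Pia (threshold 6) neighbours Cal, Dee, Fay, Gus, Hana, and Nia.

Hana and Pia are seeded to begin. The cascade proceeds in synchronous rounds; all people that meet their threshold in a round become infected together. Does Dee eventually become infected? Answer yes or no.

yes

Round 1 — Hana, Pia become infected (initial).
Round 2 — checking thresholds:
  Cal: 1 of 4 neighbours ≥ 1, becomes infected.
  Dee: 1 of 5 neighbours ≥ 1, becomes infected.
  Fay: 2 of 3 neighbours ≥ 1, becomes infected.
  Gus: 1 of 3 neighbours ≥ 1, becomes infected.
  Kai: 1 of 4 neighbours < 3, below threshold.
  Nia: 2 of 4 neighbours ≥ 2, becomes infected.
Round 3 — checking thresholds:
  Jo: 3 of 3 neighbours ≥ 1, becomes infected.
  Kai: 4 of 4 neighbours ≥ 3, becomes infected.
Round 4 — no new infections; cascade stops.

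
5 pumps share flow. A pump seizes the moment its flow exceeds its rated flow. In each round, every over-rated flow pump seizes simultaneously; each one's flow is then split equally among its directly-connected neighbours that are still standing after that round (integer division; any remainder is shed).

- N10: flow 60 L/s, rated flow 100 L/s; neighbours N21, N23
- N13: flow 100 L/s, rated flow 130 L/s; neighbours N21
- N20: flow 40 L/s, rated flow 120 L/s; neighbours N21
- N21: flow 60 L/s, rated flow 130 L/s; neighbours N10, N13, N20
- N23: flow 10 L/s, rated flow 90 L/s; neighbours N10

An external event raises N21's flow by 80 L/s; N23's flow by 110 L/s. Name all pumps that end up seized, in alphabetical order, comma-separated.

Round 1 — N21 at 140 > 130; N23 at 120 > 90. N21, N23 seize.
  N21 sheds 140 L/s to N10, N13, N20: 46 each (2 lost).
    N10: 60+46 = 106 > 100
    N13: 100+46 = 146 > 130
    N20: 40+46 = 86 ≤ 120
  N23 sheds 120 L/s to N10: 120 each.
    N10: 106+120 = 226 > 100
Round 2 — N10, N13 seize.
  N10 sheds 226 L/s: no online neighbours, lost.
  N13 sheds 146 L/s: no online neighbours, lost.
No further seizures.

N10, N13, N21, N23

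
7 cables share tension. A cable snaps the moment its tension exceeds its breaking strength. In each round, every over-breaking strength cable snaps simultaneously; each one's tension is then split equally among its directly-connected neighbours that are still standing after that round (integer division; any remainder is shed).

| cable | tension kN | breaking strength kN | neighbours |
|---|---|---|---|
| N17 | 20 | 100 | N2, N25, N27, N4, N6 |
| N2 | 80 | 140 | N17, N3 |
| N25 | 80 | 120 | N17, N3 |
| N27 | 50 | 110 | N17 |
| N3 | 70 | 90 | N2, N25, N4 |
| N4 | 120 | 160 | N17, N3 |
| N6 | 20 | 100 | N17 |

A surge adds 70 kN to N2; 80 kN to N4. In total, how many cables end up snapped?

6

Round 1 — N2 at 150 > 140; N4 at 200 > 160. N2, N4 snap.
  N2 sheds 150 kN to N17, N3: 75 each.
    N17: 20+75 = 95 ≤ 100
    N3: 70+75 = 145 > 90
  N4 sheds 200 kN to N17, N3: 100 each.
    N17: 95+100 = 195 > 100
    N3: 145+100 = 245 > 90
Round 2 — N17, N3 snap.
  N17 sheds 195 kN to N25, N27, N6: 65 each.
    N25: 80+65 = 145 > 120
    N27: 50+65 = 115 > 110
    N6: 20+65 = 85 ≤ 100
  N3 sheds 245 kN to N25: 245 each.
    N25: 145+245 = 390 > 120
Round 3 — N25, N27 snap.
  N25 sheds 390 kN: no online neighbours, lost.
  N27 sheds 115 kN: no online neighbours, lost.
No further breaks.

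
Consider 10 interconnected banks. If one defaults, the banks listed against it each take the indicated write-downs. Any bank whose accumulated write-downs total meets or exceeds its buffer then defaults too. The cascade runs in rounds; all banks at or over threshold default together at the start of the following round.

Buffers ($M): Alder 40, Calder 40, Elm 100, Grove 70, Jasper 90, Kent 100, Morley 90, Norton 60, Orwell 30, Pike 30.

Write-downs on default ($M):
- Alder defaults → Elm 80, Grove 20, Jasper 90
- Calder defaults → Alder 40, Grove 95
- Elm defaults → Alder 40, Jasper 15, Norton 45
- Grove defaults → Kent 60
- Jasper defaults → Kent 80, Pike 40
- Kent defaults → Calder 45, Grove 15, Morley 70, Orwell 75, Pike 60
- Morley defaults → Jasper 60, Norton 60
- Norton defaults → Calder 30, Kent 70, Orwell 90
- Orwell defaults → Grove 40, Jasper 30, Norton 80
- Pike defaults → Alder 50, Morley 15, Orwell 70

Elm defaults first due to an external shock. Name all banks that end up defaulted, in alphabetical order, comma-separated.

Round 1 — Elm defaults (initial).
  Alder: +40 → 40 ≥ 40
  Jasper: +15 → 15 < 90
  Norton: +45 → 45 < 60
Round 2 — Alder defaults.
  Grove: +20 → 20 < 70
  Jasper: +90 → 105 ≥ 90
Round 3 — Jasper defaults.
  Kent: +80 → 80 < 100
  Pike: +40 → 40 ≥ 30
Round 4 — Pike defaults.
  Morley: +15 → 15 < 90
  Orwell: +70 → 70 ≥ 30
Round 5 — Orwell defaults.
  Grove: +40 → 60 < 70
  Norton: +80 → 125 ≥ 60
Round 6 — Norton defaults.
  Calder: +30 → 30 < 40
  Kent: +70 → 150 ≥ 100
Round 7 — Kent defaults.
  Calder: +45 → 75 ≥ 40
  Grove: +15 → 75 ≥ 70
  Morley: +70 → 85 < 90
Round 8 — Calder, Grove default.
No further defaults.

Alder, Calder, Elm, Grove, Jasper, Kent, Norton, Orwell, Pike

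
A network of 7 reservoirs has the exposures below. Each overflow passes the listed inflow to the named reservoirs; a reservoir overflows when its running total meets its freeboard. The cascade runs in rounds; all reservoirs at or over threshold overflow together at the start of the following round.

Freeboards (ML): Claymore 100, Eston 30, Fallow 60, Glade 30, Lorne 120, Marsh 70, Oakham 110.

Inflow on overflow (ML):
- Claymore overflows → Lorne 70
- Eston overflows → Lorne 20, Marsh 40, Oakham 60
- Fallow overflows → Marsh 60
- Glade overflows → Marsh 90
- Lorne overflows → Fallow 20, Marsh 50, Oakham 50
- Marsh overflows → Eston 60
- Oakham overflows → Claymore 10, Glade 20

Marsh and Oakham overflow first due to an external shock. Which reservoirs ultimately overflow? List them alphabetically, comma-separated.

Eston, Marsh, Oakham

Round 1 — Marsh, Oakham overflow (initial).
  Claymore: +10 → 10 < 100
  Eston: +60 → 60 ≥ 30
  Glade: +20 → 20 < 30
Round 2 — Eston overflows.
  Lorne: +20 → 20 < 120
No further overflows.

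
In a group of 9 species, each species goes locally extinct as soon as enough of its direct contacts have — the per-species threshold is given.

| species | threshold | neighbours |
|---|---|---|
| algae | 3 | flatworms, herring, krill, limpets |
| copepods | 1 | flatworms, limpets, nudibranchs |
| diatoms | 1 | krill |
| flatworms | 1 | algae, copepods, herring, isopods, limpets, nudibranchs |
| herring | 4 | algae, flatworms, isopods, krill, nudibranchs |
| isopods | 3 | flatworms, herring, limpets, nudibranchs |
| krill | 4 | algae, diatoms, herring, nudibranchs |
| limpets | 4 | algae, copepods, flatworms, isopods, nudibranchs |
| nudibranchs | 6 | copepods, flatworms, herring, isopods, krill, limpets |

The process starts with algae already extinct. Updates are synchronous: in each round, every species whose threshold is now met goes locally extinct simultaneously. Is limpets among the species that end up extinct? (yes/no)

Round 1 — algae goes locally extinct (initial).
Round 2 — checking thresholds:
  flatworms: 1 of 6 neighbours ≥ 1, goes locally extinct.
  herring: 1 of 5 neighbours < 4, not yet.
  krill: 1 of 4 neighbours < 4, not yet.
  limpets: 1 of 5 neighbours < 4, not yet.
Round 3 — checking thresholds:
  copepods: 1 of 3 neighbours ≥ 1, goes locally extinct.
  herring: 2 of 5 neighbours < 4, not yet.
  isopods: 1 of 4 neighbours < 3, not yet.
  krill: 1 of 4 neighbours < 4, not yet.
  limpets: 2 of 5 neighbours < 4, not yet.
  nudibranchs: 1 of 6 neighbours < 6, not yet.
Round 4 — no new extinctions; cascade stops.

no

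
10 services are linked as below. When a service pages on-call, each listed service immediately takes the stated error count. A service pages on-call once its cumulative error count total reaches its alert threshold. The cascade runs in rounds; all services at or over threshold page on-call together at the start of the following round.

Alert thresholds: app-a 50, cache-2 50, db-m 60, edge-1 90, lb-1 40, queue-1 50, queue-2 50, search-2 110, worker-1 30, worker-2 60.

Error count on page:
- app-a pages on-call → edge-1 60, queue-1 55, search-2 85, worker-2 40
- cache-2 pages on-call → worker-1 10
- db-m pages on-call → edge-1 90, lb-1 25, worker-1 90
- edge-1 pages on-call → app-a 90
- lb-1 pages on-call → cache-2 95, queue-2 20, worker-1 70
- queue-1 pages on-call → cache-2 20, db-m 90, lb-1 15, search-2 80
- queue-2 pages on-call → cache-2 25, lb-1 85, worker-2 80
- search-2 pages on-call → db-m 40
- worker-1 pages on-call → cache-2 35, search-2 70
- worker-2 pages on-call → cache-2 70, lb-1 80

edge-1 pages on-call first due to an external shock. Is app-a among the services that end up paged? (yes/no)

yes

Round 1 — edge-1 pages on-call (initial).
  app-a: +90 → 90 ≥ 50
Round 2 — app-a pages on-call.
  queue-1: +55 → 55 ≥ 50
  search-2: +85 → 85 < 110
  worker-2: +40 → 40 < 60
Round 3 — queue-1 pages on-call.
  cache-2: +20 → 20 < 50
  db-m: +90 → 90 ≥ 60
  lb-1: +15 → 15 < 40
  search-2: +80 → 165 ≥ 110
Round 4 — db-m, search-2 page on-call.
  lb-1: +25 → 40 ≥ 40
  worker-1: +90 → 90 ≥ 30
Round 5 — lb-1, worker-1 page on-call.
  cache-2: +95+35 → 150 ≥ 50
  queue-2: +20 → 20 < 50
Round 6 — cache-2 pages on-call.
No further pages.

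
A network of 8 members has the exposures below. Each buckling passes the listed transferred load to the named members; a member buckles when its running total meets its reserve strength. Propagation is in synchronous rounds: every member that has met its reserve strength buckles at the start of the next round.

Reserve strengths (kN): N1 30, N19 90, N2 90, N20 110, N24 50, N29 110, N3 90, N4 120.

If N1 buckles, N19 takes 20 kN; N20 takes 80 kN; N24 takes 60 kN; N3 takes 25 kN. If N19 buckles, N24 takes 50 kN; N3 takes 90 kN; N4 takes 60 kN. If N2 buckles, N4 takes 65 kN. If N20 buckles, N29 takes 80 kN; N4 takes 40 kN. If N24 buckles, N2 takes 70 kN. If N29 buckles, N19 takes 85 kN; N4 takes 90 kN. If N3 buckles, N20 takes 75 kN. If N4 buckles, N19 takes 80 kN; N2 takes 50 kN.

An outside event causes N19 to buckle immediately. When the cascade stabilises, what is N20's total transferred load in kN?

Round 1 — N19 buckles (initial).
  N24: +50 → 50 ≥ 50
  N3: +90 → 90 ≥ 90
  N4: +60 → 60 < 120
Round 2 — N24, N3 buckle.
  N2: +70 → 70 < 90
  N20: +75 → 75 < 110
No further bucklings.

75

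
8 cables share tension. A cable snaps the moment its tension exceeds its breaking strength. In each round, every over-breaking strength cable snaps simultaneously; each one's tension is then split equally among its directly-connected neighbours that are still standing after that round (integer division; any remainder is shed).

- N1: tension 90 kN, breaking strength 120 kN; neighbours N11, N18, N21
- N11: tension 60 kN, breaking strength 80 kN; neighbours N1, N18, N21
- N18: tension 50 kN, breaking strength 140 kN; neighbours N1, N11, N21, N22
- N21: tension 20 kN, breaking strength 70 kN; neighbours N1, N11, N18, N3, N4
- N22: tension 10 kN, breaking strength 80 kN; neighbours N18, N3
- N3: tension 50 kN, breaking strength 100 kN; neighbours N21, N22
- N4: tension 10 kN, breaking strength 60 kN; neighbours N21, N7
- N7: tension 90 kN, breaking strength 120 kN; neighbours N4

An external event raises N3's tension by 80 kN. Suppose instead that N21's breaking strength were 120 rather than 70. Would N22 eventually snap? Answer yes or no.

With N21's breaking strength at 120:
Round 1 — N3 at 130 > 100. N3 snaps.
  N3 sheds 130 kN to N21, N22: 65 each.
    N21: 20+65 = 85 ≤ 120
    N22: 10+65 = 75 ≤ 80
No further breaks.

no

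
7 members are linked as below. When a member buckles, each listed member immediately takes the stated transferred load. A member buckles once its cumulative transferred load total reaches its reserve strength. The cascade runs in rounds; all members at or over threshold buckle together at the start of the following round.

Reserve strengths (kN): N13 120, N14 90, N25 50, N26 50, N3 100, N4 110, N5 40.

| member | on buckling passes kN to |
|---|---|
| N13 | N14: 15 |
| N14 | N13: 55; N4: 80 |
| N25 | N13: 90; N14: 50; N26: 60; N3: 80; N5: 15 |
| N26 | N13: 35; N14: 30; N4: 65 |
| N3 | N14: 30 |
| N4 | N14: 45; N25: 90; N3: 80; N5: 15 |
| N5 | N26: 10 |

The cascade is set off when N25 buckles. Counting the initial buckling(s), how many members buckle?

6

Round 1 — N25 buckles (initial).
  N13: +90 → 90 < 120
  N14: +50 → 50 < 90
  N26: +60 → 60 ≥ 50
  N3: +80 → 80 < 100
  N5: +15 → 15 < 40
Round 2 — N26 buckles.
  N13: +35 → 125 ≥ 120
  N14: +30 → 80 < 90
  N4: +65 → 65 < 110
Round 3 — N13 buckles.
  N14: +15 → 95 ≥ 90
Round 4 — N14 buckles.
  N4: +80 → 145 ≥ 110
Round 5 — N4 buckles.
  N3: +80 → 160 ≥ 100
  N5: +15 → 30 < 40
Round 6 — N3 buckles.
No further bucklings.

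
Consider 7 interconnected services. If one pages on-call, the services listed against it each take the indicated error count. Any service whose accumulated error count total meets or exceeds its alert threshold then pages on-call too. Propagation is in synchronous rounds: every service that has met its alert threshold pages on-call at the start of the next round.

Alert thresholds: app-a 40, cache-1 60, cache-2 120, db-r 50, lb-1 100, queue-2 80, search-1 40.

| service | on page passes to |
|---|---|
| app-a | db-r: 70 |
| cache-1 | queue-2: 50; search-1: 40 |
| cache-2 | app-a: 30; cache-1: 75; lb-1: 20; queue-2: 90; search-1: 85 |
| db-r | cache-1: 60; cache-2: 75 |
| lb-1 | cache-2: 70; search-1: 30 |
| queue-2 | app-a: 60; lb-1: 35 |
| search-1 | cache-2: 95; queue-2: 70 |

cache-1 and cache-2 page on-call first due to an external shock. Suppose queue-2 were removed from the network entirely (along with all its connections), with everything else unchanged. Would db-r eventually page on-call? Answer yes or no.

With queue-2 removed:
Round 1 — cache-1, cache-2 page on-call (initial).
  app-a: +30 → 30 < 40
  lb-1: +20 → 20 < 100
  search-1: +40+85 → 125 ≥ 40
Round 2 — search-1 pages on-call.
No further pages.

no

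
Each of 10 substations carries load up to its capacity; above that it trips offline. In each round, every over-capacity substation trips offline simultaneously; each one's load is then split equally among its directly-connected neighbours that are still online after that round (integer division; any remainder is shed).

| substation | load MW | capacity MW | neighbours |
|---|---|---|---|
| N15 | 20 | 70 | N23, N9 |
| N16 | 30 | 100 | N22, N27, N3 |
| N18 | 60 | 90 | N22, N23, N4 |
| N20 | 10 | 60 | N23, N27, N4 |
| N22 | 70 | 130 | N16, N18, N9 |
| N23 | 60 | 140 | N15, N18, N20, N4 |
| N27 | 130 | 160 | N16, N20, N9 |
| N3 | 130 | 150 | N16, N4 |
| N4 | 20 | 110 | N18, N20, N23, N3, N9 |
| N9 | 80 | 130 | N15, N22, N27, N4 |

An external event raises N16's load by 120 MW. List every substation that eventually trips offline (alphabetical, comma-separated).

N15, N16, N18, N20, N22, N23, N27, N3, N4, N9

Round 1 — N16 at 150 > 100. N16 trips offline.
  N16 sheds 150 MW to N22, N27, N3: 50 each.
    N22: 70+50 = 120 ≤ 130
    N27: 130+50 = 180 > 160
    N3: 130+50 = 180 > 150
Round 2 — N27, N3 trip offline.
  N27 sheds 180 MW to N20, N9: 90 each.
    N20: 10+90 = 100 > 60
    N9: 80+90 = 170 > 130
  N3 sheds 180 MW to N4: 180 each.
    N4: 20+180 = 200 > 110
Round 3 — N20, N4, N9 trip offline.
  N20 sheds 100 MW to N23: 100 each.
    N23: 60+100 = 160 > 140
  N4 sheds 200 MW to N18, N23: 100 each.
    N18: 60+100 = 160 > 90
    N23: 160+100 = 260 > 140
  N9 sheds 170 MW to N15, N22: 85 each.
    N15: 20+85 = 105 > 70
    N22: 120+85 = 205 > 130
Round 4 — N15, N18, N22, N23 trip offline.
  N15 sheds 105 MW: no online neighbours, lost.
  N18 sheds 160 MW: no online neighbours, lost.
  N22 sheds 205 MW: no online neighbours, lost.
  N23 sheds 260 MW: no online neighbours, lost.
No further trips.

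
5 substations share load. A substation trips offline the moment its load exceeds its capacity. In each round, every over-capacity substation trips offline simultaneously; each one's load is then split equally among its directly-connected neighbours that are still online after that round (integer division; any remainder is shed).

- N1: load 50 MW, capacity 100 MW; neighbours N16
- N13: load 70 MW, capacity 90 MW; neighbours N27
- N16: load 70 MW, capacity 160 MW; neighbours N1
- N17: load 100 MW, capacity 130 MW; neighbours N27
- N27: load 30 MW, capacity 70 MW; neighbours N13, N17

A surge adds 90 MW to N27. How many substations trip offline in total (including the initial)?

3

Round 1 — N27 at 120 > 70. N27 trips offline.
  N27 sheds 120 MW to N13, N17: 60 each.
    N13: 70+60 = 130 > 90
    N17: 100+60 = 160 > 130
Round 2 — N13, N17 trip offline.
  N13 sheds 130 MW: no online neighbours, lost.
  N17 sheds 160 MW: no online neighbours, lost.
No further trips.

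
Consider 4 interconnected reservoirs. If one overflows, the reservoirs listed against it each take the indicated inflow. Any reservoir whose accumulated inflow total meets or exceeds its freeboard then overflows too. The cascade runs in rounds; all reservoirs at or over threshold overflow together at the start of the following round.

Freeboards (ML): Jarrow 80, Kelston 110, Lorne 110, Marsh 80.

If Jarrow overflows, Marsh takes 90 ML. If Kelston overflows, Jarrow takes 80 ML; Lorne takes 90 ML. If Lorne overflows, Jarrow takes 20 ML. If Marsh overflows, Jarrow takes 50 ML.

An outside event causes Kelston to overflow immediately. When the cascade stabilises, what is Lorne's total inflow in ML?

Round 1 — Kelston overflows (initial).
  Jarrow: +80 → 80 ≥ 80
  Lorne: +90 → 90 < 110
Round 2 — Jarrow overflows.
  Marsh: +90 → 90 ≥ 80
Round 3 — Marsh overflows.
No further overflows.

90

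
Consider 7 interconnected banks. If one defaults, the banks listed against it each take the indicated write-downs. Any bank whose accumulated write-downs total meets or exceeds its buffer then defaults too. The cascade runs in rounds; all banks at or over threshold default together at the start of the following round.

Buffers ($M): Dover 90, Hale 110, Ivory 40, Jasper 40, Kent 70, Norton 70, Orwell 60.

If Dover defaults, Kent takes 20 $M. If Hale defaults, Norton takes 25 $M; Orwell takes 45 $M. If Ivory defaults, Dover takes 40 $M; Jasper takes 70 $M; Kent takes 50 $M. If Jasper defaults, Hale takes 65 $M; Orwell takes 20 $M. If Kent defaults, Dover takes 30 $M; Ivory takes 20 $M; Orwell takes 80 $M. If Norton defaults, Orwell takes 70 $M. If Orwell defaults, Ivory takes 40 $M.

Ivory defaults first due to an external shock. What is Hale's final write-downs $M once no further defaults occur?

65

Round 1 — Ivory defaults (initial).
  Dover: +40 → 40 < 90
  Jasper: +70 → 70 ≥ 40
  Kent: +50 → 50 < 70
Round 2 — Jasper defaults.
  Hale: +65 → 65 < 110
  Orwell: +20 → 20 < 60
No further defaults.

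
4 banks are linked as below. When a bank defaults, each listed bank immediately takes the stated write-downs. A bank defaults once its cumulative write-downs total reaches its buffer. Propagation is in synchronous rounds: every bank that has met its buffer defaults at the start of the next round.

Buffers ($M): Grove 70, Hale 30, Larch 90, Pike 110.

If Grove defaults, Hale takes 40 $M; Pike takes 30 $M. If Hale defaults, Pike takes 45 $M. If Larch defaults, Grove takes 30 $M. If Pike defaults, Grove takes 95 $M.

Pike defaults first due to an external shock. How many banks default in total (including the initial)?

3

Round 1 — Pike defaults (initial).
  Grove: +95 → 95 ≥ 70
Round 2 — Grove defaults.
  Hale: +40 → 40 ≥ 30
Round 3 — Hale defaults.
No further defaults.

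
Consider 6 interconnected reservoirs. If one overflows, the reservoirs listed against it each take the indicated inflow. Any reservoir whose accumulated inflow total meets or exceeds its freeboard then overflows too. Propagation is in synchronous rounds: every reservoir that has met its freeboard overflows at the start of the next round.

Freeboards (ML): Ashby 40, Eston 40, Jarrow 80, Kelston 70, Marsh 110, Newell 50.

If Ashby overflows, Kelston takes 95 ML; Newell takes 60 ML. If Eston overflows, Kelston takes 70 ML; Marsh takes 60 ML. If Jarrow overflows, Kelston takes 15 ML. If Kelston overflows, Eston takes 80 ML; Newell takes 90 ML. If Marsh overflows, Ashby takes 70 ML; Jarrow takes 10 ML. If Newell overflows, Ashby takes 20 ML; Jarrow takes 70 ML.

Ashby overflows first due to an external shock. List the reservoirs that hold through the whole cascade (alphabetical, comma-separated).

Jarrow, Marsh

Round 1 — Ashby overflows (initial).
  Kelston: +95 → 95 ≥ 70
  Newell: +60 → 60 ≥ 50
Round 2 — Kelston, Newell overflow.
  Eston: +80 → 80 ≥ 40
  Jarrow: +70 → 70 < 80
Round 3 — Eston overflows.
  Marsh: +60 → 60 < 110
No further overflows.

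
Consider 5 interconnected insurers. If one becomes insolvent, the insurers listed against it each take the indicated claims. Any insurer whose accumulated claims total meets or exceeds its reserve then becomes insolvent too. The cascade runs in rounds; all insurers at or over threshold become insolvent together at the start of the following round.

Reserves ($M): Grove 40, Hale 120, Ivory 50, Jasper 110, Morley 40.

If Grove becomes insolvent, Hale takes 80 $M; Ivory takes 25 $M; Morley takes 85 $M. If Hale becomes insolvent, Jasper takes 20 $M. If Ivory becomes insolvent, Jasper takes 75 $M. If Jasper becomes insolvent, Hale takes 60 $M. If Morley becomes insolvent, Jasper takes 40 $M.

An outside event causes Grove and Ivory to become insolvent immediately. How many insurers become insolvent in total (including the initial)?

Round 1 — Grove, Ivory become insolvent (initial).
  Hale: +80 → 80 < 120
  Jasper: +75 → 75 < 110
  Morley: +85 → 85 ≥ 40
Round 2 — Morley becomes insolvent.
  Jasper: +40 → 115 ≥ 110
Round 3 — Jasper becomes insolvent.
  Hale: +60 → 140 ≥ 120
Round 4 — Hale becomes insolvent.
No further insolvencies.

5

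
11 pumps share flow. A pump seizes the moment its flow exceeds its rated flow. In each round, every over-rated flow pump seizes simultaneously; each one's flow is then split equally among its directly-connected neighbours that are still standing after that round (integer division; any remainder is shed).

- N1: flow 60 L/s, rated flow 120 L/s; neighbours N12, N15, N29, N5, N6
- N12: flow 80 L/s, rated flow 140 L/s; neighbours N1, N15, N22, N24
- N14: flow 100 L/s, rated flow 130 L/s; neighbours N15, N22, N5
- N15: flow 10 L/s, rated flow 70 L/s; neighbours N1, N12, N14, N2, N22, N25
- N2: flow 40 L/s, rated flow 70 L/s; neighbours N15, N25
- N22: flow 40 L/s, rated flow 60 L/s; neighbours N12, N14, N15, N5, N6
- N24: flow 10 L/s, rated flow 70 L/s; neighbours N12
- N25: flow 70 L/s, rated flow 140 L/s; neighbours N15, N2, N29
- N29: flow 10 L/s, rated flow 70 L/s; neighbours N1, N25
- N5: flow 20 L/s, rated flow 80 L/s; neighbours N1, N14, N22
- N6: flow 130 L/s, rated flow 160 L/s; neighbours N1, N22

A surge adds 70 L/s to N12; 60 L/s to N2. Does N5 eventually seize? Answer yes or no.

yes

Round 1 — N12 at 150 > 140; N2 at 100 > 70. N12, N2 seize.
  N12 sheds 150 L/s to N1, N15, N22, N24: 37 each (2 lost).
    N1: 60+37 = 97 ≤ 120
    N15: 10+37 = 47 ≤ 70
    N22: 40+37 = 77 > 60
    N24: 10+37 = 47 ≤ 70
  N2 sheds 100 L/s to N15, N25: 50 each.
    N15: 47+50 = 97 > 70
    N25: 70+50 = 120 ≤ 140
Round 2 — N15, N22 seize.
  N15 sheds 97 L/s to N1, N14, N25: 32 each (1 lost).
    N1: 97+32 = 129 > 120
    N14: 100+32 = 132 > 130
    N25: 120+32 = 152 > 140
  N22 sheds 77 L/s to N14, N5, N6: 25 each (2 lost).
    N14: 132+25 = 157 > 130
    N5: 20+25 = 45 ≤ 80
    N6: 130+25 = 155 ≤ 160
Round 3 — N1, N14, N25 seize.
  N1 sheds 129 L/s to N29, N5, N6: 43 each.
    N29: 10+43 = 53 ≤ 70
    N5: 45+43 = 88 > 80
    N6: 155+43 = 198 > 160
  N14 sheds 157 L/s to N5: 157 each.
    N5: 88+157 = 245 > 80
  N25 sheds 152 L/s to N29: 152 each.
    N29: 53+152 = 205 > 70
Round 4 — N29, N5, N6 seize.
  N29 sheds 205 L/s: no online neighbours, lost.
  N5 sheds 245 L/s: no online neighbours, lost.
  N6 sheds 198 L/s: no online neighbours, lost.
No further seizures.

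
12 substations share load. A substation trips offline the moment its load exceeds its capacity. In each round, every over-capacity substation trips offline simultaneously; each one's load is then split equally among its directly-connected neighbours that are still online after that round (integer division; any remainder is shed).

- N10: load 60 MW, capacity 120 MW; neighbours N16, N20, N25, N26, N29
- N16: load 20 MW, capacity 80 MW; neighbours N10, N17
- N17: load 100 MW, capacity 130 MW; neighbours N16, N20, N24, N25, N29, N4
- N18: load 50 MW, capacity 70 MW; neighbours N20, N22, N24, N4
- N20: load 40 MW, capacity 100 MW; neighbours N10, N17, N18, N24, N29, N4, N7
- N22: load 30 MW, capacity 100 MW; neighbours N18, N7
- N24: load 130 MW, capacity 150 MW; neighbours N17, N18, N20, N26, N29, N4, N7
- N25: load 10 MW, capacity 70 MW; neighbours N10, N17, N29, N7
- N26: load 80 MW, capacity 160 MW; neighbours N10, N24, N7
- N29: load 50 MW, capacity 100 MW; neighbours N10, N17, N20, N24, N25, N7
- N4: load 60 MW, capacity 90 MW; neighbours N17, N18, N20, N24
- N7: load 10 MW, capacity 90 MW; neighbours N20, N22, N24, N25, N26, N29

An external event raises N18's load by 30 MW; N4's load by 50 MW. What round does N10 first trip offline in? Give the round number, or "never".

Round 1 — N18 at 80 > 70; N4 at 110 > 90. N18, N4 trip offline.
  N18 sheds 80 MW to N20, N22, N24: 26 each (2 lost).
    N20: 40+26 = 66 ≤ 100
    N22: 30+26 = 56 ≤ 100
    N24: 130+26 = 156 > 150
  N4 sheds 110 MW to N17, N20, N24: 36 each (2 lost).
    N17: 100+36 = 136 > 130
    N20: 66+36 = 102 > 100
    N24: 156+36 = 192 > 150
Round 2 — N17, N20, N24 trip offline.
  N17 sheds 136 MW to N16, N25, N29: 45 each (1 lost).
    N16: 20+45 = 65 ≤ 80
    N25: 10+45 = 55 ≤ 70
    N29: 50+45 = 95 ≤ 100
  N20 sheds 102 MW to N10, N29, N7: 34 each.
    N10: 60+34 = 94 ≤ 120
    N29: 95+34 = 129 > 100
    N7: 10+34 = 44 ≤ 90
  N24 sheds 192 MW to N26, N29, N7: 64 each.
    N26: 80+64 = 144 ≤ 160
    N29: 129+64 = 193 > 100
    N7: 44+64 = 108 > 90
Round 3 — N29, N7 trip offline.
  N29 sheds 193 MW to N10, N25: 96 each (1 lost).
    N10: 94+96 = 190 > 120
    N25: 55+96 = 151 > 70
  N7 sheds 108 MW to N22, N25, N26: 36 each.
    N22: 56+36 = 92 ≤ 100
    N25: 151+36 = 187 > 70
    N26: 144+36 = 180 > 160
Round 4 — N10, N25, N26 trip offline.
  N10 sheds 190 MW to N16: 190 each.
    N16: 65+190 = 255 > 80
  N25 sheds 187 MW: no online neighbours, lost.
  N26 sheds 180 MW: no online neighbours, lost.
Round 5 — N16 trips offline.
  N16 sheds 255 MW: no online neighbours, lost.
No further trips.

4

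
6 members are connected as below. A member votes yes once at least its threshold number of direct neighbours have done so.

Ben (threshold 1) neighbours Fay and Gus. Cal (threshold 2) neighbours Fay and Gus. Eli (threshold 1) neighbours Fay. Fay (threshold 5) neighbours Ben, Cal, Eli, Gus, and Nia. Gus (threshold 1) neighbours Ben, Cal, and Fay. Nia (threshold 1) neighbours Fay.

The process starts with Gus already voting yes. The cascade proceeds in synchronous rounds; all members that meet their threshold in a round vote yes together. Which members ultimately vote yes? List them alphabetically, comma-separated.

Ben, Gus

Round 1 — Gus votes yes (initial).
Round 2 — checking thresholds:
  Ben: 1 of 2 neighbours ≥ 1, votes yes.
  Cal: 1 of 2 neighbours < 2, not yet.
  Fay: 1 of 5 neighbours < 5, not yet.
Round 3 — no new yes votes; cascade stops.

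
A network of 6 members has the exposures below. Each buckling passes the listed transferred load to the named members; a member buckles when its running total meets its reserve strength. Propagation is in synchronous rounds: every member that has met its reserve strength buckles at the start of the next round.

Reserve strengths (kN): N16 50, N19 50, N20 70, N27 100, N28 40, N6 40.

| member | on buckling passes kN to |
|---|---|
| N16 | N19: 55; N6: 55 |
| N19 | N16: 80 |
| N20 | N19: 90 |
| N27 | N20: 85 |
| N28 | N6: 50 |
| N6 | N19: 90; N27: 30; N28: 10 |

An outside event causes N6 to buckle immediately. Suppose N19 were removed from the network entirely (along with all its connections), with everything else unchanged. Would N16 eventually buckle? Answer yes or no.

no

With N19 removed:
Round 1 — N6 buckles (initial).
  N27: +30 → 30 < 100
  N28: +10 → 10 < 40
No further bucklings.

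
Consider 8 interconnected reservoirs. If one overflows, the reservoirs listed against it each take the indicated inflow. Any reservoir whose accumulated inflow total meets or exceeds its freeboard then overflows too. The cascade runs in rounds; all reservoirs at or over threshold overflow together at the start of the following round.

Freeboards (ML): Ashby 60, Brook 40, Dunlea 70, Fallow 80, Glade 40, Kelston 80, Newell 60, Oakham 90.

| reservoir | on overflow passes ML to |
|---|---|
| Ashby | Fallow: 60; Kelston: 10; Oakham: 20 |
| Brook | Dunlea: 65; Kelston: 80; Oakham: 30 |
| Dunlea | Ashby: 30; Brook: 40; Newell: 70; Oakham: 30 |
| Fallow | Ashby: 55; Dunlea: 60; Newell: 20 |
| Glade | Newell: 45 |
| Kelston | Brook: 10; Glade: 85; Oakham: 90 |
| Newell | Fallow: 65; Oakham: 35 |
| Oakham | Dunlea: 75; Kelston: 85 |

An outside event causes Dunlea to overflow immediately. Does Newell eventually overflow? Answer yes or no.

Round 1 — Dunlea overflows (initial).
  Ashby: +30 → 30 < 60
  Brook: +40 → 40 ≥ 40
  Newell: +70 → 70 ≥ 60
  Oakham: +30 → 30 < 90
Round 2 — Brook, Newell overflow.
  Fallow: +65 → 65 < 80
  Kelston: +80 → 80 ≥ 80
  Oakham: +30+35 → 95 ≥ 90
Round 3 — Kelston, Oakham overflow.
  Glade: +85 → 85 ≥ 40
Round 4 — Glade overflows.
No further overflows.

yes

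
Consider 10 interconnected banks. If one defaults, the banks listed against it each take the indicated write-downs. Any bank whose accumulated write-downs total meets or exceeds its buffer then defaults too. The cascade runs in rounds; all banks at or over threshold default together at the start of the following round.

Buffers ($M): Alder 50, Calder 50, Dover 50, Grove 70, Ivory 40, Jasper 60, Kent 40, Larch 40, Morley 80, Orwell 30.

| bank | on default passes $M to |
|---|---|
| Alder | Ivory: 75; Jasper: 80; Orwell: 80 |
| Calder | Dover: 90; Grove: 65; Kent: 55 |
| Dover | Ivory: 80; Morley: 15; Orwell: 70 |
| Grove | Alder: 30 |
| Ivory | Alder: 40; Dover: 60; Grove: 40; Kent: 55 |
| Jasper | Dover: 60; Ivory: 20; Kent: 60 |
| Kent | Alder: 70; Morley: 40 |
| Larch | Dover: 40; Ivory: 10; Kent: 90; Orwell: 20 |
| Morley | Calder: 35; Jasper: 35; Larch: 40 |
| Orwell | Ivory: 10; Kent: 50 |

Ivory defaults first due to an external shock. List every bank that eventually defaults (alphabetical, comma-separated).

Round 1 — Ivory defaults (initial).
  Alder: +40 → 40 < 50
  Dover: +60 → 60 ≥ 50
  Grove: +40 → 40 < 70
  Kent: +55 → 55 ≥ 40
Round 2 — Dover, Kent default.
  Alder: +70 → 110 ≥ 50
  Morley: +15+40 → 55 < 80
  Orwell: +70 → 70 ≥ 30
Round 3 — Alder, Orwell default.
  Jasper: +80 → 80 ≥ 60
Round 4 — Jasper defaults.
No further defaults.

Alder, Dover, Ivory, Jasper, Kent, Orwell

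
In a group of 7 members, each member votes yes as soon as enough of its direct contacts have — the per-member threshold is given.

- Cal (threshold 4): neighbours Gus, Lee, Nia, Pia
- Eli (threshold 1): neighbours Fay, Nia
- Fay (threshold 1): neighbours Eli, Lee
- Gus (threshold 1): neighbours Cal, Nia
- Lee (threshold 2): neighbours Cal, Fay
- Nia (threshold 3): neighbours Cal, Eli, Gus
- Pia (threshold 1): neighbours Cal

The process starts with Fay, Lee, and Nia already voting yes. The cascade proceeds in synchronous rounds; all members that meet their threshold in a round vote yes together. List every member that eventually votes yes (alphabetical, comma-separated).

Eli, Fay, Gus, Lee, Nia

Round 1 — Fay, Lee, Nia vote yes (initial).
Round 2 — checking thresholds:
  Cal: 2 of 4 neighbours < 4, below threshold.
  Eli: 2 of 2 neighbours ≥ 1, votes yes.
  Gus: 1 of 2 neighbours ≥ 1, votes yes.
Round 3 — no new yes votes; cascade stops.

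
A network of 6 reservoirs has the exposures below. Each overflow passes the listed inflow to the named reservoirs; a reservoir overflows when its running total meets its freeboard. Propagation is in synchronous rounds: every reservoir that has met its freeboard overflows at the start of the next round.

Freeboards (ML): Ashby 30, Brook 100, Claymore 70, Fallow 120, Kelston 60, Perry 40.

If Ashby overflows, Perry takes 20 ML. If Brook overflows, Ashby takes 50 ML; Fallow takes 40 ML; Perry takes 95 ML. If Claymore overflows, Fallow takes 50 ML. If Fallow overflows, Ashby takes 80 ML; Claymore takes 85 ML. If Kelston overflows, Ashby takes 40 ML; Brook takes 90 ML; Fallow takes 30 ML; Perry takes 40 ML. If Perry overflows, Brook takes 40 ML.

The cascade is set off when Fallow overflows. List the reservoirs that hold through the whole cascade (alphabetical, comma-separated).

Round 1 — Fallow overflows (initial).
  Ashby: +80 → 80 ≥ 30
  Claymore: +85 → 85 ≥ 70
Round 2 — Ashby, Claymore overflow.
  Perry: +20 → 20 < 40
No further overflows.

Brook, Kelston, Perry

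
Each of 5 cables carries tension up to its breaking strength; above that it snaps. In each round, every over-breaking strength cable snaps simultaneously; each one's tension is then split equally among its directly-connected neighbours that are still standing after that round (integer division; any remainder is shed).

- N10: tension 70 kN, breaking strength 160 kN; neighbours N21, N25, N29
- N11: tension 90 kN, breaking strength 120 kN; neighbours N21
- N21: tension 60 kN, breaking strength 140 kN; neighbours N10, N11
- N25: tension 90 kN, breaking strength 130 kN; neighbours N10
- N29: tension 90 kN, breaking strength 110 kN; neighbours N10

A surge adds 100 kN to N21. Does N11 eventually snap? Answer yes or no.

Round 1 — N21 at 160 > 140. N21 snaps.
  N21 sheds 160 kN to N10, N11: 80 each.
    N10: 70+80 = 150 ≤ 160
    N11: 90+80 = 170 > 120
Round 2 — N11 snaps.
  N11 sheds 170 kN: no online neighbours, lost.
No further breaks.

yes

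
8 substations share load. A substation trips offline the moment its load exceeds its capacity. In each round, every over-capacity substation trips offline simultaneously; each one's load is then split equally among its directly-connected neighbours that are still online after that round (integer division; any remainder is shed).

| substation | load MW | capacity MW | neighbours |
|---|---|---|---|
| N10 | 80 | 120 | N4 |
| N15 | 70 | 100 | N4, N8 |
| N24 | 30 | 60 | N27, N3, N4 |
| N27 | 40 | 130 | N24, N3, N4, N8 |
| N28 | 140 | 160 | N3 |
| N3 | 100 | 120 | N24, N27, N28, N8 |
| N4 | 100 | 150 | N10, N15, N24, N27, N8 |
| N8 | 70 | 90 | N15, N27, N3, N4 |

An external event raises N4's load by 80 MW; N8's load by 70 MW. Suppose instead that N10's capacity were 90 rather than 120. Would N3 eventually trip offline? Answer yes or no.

With N10's capacity at 90:
Round 1 — N4 at 180 > 150; N8 at 140 > 90. N4, N8 trip offline.
  N4 sheds 180 MW to N10, N15, N24, N27: 45 each.
    N10: 80+45 = 125 > 90
    N15: 70+45 = 115 > 100
    N24: 30+45 = 75 > 60
    N27: 40+45 = 85 ≤ 130
  N8 sheds 140 MW to N15, N27, N3: 46 each (2 lost).
    N15: 115+46 = 161 > 100
    N27: 85+46 = 131 > 130
    N3: 100+46 = 146 > 120
Round 2 — N10, N15, N24, N27, N3 trip offline.
  N10 sheds 125 MW: no online neighbours, lost.
  N15 sheds 161 MW: no online neighbours, lost.
  N24 sheds 75 MW: no online neighbours, lost.
  N27 sheds 131 MW: no online neighbours, lost.
  N3 sheds 146 MW to N28: 146 each.
    N28: 140+146 = 286 > 160
Round 3 — N28 trips offline.
  N28 sheds 286 MW: no online neighbours, lost.
No further trips.

yes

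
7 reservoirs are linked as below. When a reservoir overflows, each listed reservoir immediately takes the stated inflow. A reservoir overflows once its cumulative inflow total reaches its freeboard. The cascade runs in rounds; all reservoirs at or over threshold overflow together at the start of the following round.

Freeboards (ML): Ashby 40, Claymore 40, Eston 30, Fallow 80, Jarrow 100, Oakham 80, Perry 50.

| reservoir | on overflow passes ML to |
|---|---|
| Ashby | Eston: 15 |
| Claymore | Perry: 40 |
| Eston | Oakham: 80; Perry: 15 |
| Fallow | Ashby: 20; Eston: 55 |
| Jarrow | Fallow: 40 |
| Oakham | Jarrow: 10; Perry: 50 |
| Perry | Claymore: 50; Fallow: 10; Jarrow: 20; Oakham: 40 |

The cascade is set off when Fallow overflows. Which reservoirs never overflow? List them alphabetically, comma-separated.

Ashby, Jarrow

Round 1 — Fallow overflows (initial).
  Ashby: +20 → 20 < 40
  Eston: +55 → 55 ≥ 30
Round 2 — Eston overflows.
  Oakham: +80 → 80 ≥ 80
  Perry: +15 → 15 < 50
Round 3 — Oakham overflows.
  Jarrow: +10 → 10 < 100
  Perry: +50 → 65 ≥ 50
Round 4 — Perry overflows.
  Claymore: +50 → 50 ≥ 40
  Jarrow: +20 → 30 < 100
Round 5 — Claymore overflows.
No further overflows.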